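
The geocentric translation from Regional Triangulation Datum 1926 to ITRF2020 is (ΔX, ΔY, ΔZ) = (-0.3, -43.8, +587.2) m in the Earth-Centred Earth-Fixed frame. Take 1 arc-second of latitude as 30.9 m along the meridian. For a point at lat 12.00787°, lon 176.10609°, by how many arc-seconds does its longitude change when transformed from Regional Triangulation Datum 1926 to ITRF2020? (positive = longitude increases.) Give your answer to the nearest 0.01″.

Δλ = 1.45″

sin φ = 0.208046, cos φ = 0.978119, sin λ = 0.067909, cos λ = -0.997692.
East component: ΔE = −sin λ·ΔX + cos λ·ΔY = −(0.067909)(-0.3) + (-0.997692)(-43.8) = 43.72 m.
1° of latitude spans 3600 × 30.90 = 111240 m; at latitude φ, 1° of longitude spans that × cos φ = 108806.0 m, so Δλ = 43.72 / 108806.0 × 3600 = 1.447″.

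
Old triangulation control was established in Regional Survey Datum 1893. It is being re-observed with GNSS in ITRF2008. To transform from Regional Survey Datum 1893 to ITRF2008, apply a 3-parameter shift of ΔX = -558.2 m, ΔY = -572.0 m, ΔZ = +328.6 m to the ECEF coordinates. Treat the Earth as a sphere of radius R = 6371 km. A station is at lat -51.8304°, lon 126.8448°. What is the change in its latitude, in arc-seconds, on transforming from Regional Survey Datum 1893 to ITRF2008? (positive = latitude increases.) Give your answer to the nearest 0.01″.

sin φ = -0.786185, cos φ = 0.617991, sin λ = 0.800263, cos λ = -0.599650.
North component: ΔN = −sin φ cos λ·ΔX − sin φ sin λ·ΔY + cos φ·ΔZ = −(-0.786185)(-0.599650)(-558.2) − (-0.786185)(0.800263)(-572.0) + (0.617991)(328.6) = 106.35 m.
1° of latitude spans πR/180 = 111195 m, so Δφ = 106.35 / 111195 × 3600 = 3.443″.

Δφ = 3.44″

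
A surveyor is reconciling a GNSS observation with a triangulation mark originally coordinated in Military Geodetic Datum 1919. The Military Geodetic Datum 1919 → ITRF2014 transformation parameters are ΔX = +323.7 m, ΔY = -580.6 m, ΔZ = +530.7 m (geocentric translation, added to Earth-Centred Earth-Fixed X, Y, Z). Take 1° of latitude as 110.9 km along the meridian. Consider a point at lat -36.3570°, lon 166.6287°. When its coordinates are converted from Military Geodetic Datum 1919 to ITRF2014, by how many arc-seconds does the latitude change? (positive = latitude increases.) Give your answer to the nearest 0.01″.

sin φ = -0.592815, cos φ = 0.805339, sin λ = 0.231261, cos λ = -0.972892.
North component: ΔN = −sin φ cos λ·ΔX − sin φ sin λ·ΔY + cos φ·ΔZ = −(-0.592815)(-0.972892)(323.7) − (-0.592815)(0.231261)(-580.6) + (0.805339)(530.7) = 161.10 m.
1° of latitude spans 110900 m, so Δφ = 161.10 / 110900 × 3600 = 5.230″.

Δφ = 5.23″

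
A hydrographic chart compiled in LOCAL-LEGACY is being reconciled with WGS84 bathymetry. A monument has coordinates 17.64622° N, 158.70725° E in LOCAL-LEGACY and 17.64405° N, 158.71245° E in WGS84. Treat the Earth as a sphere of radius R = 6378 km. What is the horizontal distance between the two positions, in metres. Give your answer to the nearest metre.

Δφ = 17.64405° − 17.64622° = -0.00217°; Δλ = 158.71245° − 158.70725° = +0.00520°.
1° along a meridian = πR/180 = 111317 m.
ΔN = Δφ × 111317 = -241.6 m; ΔE = Δλ × 111317 × cos(17.64622°) = +0.00520 × 111317 × 0.952946 = 551.6 m.
Distance = √(ΔE² + ΔN²) = √(551.6² + (-241.6)²) = 602.2 m.

602 m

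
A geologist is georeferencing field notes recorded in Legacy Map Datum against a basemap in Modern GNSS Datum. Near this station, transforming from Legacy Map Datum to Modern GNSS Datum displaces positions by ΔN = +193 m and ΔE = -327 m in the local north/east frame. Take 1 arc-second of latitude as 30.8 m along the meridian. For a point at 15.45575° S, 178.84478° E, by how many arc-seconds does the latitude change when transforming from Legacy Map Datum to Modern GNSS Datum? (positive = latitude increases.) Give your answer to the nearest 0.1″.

1″ of latitude = 30.80 m, so Δφ = 193.0 / 30.80 = 6.266″.

Δφ = 6.3″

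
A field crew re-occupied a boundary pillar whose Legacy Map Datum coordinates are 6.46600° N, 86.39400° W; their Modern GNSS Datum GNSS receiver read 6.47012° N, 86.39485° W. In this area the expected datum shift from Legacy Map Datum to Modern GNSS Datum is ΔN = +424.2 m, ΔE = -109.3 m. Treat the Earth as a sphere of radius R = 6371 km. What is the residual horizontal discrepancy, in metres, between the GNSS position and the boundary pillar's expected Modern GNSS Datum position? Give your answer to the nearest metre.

Observed coordinate differences: Δφ = +0.00412°, Δλ = -0.00085°.
Converting to metres (1° lat = 111195 m, cos φ = 0.993639): observed ΔN = 458.1 m, observed ΔE = -93.9 m.
Subtracting the expected shift leaves a residual of 458.1 − (424.2) = 33.9 m north and -93.9 − (-109.3) = 15.4 m east.
Residual distance = √(33.9² + 15.4²) = 37.2 m.

37 m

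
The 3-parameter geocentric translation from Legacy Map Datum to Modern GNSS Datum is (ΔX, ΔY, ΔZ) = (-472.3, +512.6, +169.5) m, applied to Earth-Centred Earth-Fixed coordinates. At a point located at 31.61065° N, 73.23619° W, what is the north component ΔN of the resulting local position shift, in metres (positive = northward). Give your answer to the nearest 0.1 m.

The local north axis is (−sin φ cos λ, −sin φ sin λ, cos φ), giving ΔN = 71.401 + 257.258 + 144.351 = 473.01 m.

ΔN = 473.0 m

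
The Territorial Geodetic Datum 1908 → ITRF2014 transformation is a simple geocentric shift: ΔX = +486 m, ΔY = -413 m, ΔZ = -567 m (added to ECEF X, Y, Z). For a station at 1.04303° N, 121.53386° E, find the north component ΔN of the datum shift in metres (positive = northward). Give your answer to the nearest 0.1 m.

At φ = 1.04303°, λ = 121.53386°: sin φ = 0.018203, cos φ = 0.999834, sin λ = 0.852331, cos λ = -0.523002.
ΔN = −sin φ cos λ·ΔX − sin φ sin λ·ΔY + cos φ·ΔZ = −(0.018203)(-0.523002)(486) − (0.018203)(0.852331)(-413) + (0.999834)(-567) = -555.87 m.

ΔN = -555.9 m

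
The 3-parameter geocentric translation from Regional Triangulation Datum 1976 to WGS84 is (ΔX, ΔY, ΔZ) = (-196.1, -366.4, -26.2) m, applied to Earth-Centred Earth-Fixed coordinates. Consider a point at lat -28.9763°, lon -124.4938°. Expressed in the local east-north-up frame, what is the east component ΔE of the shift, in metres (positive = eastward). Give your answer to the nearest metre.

At φ = -28.9763°, λ = -124.4938°: sin φ = -0.484448, cos φ = 0.874820, sin λ = -0.824187, cos λ = -0.566317.
ΔE = −sin λ·ΔX + cos λ·ΔY = −(-0.824187)·(-196.1) + (-0.566317)·(-366.4) = 45.88 m.

ΔE = 46 m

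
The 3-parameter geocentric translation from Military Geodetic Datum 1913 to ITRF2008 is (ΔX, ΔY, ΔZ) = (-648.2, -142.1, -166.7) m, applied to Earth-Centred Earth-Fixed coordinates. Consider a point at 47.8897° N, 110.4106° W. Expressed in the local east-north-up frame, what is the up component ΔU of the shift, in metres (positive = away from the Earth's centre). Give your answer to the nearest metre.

The local up (radial) axis is (cos φ cos λ, cos φ sin λ, sin φ), giving ΔU = 151.585 + 89.304 − 123.667 = 117.22 m.

ΔU = 117 m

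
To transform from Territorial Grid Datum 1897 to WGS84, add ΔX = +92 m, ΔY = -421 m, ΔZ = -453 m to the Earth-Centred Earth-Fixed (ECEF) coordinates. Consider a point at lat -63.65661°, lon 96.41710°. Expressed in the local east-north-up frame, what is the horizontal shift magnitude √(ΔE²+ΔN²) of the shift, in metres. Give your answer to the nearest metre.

At φ = -63.65661°, λ = 96.41710°: sin φ = -0.896151, cos φ = 0.443750, sin λ = 0.993735, cos λ = -0.111766.
ΔE = −sin λ·ΔX + cos λ·ΔY = −(0.993735)·(92) + (-0.111766)·(-421) = -44.37 m.
ΔN = −sin φ cos λ·ΔX − sin φ sin λ·ΔY + cos φ·ΔZ = −(-0.896151)(-0.111766)(92) − (-0.896151)(0.993735)(-421) + (0.443750)(-453) = -585.15 m.
Horizontal magnitude = √(ΔE² + ΔN²) = √((-44.37)² + (-585.15)²) = 586.83 m.

587 m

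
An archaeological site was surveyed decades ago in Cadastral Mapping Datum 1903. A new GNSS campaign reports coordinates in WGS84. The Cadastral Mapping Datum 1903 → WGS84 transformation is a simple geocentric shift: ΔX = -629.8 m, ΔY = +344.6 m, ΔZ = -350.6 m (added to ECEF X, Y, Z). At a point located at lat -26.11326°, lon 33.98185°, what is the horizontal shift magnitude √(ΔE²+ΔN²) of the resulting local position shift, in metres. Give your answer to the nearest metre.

786 m

The local east axis at (φ, λ) is (−sin λ, cos λ, 0), so ΔE = −sin(33.98185°)·(-629.8) + cos(33.98185°)·344.6 = 637.76 m.
The local north axis is (−sin φ cos λ, −sin φ sin λ, cos φ), giving ΔN = -229.862 + 84.776 − 314.813 = -459.90 m.
Horizontal magnitude = √(ΔE² + ΔN²) = √(637.76² + (-459.90)²) = 786.29 m.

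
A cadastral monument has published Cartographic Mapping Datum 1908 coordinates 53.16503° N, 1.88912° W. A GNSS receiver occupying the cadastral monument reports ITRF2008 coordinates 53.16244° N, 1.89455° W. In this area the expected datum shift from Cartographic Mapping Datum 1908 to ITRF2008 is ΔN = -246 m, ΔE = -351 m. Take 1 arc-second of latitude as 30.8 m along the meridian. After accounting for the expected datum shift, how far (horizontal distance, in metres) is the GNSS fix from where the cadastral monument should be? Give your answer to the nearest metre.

42 m

Observed coordinate differences: Δφ = -0.00259°, Δλ = -0.00543°.
Converting to metres (1° lat = 110880 m, cos φ = 0.599512): observed ΔN = -287.2 m, observed ΔE = -361.0 m.
Subtracting the expected shift leaves a residual of -287.2 − (-246) = -41.2 m north and -361.0 − (-351) = -10.0 m east.
Residual distance = √((-41.2)² + (-10.0)²) = 42.4 m.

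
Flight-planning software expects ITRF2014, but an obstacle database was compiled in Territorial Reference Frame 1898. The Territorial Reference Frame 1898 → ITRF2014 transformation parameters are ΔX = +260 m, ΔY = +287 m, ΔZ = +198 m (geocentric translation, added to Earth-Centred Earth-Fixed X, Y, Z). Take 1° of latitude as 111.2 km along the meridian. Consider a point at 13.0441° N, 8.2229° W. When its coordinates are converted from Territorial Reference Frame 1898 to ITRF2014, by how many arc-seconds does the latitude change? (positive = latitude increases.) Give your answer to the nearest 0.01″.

Δφ = 4.66″

sin φ = 0.225701, cos φ = 0.974197, sin λ = -0.143025, cos λ = 0.989719.
North component: ΔN = −sin φ cos λ·ΔX − sin φ sin λ·ΔY + cos φ·ΔZ = −(0.225701)(0.989719)(260) − (0.225701)(-0.143025)(287) + (0.974197)(198) = 144.08 m.
1° of latitude spans 111200 m, so Δφ = 144.08 / 111200 × 3600 = 4.664″.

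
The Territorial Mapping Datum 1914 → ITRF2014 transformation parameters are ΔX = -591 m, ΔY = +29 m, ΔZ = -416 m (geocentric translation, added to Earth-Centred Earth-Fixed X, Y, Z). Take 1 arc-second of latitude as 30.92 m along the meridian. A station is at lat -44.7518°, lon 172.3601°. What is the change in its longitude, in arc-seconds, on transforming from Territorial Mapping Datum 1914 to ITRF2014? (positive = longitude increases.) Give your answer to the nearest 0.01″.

Δλ = 2.27″

sin φ = -0.704037, cos φ = 0.710163, sin λ = 0.132947, cos λ = -0.991123.
East component: ΔE = −sin λ·ΔX + cos λ·ΔY = −(0.132947)(-591) + (-0.991123)(29) = 49.83 m.
1° of latitude spans 3600 × 30.92 = 111312 m; at latitude φ, 1° of longitude spans that × cos φ = 79049.7 m, so Δλ = 49.83 / 79049.7 × 3600 = 2.269″.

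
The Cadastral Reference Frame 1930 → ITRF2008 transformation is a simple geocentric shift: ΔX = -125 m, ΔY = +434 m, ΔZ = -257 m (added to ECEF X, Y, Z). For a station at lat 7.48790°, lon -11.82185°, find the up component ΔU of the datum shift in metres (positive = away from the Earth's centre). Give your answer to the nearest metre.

The local up (radial) axis is (cos φ cos λ, cos φ sin λ, sin φ), giving ΔU = -121.305 − 88.155 − 33.491 = -242.95 m.

ΔU = -243 m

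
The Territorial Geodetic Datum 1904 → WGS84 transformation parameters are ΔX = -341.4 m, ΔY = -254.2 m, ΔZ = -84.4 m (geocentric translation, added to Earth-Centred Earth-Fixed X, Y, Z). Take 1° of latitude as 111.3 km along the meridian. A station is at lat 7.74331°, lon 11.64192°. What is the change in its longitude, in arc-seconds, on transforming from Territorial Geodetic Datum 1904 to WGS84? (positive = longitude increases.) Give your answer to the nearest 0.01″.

Δλ = -5.88″

sin φ = 0.134735, cos φ = 0.990882, sin λ = 0.201795, cos λ = 0.979428.
East component: ΔE = −sin λ·ΔX + cos λ·ΔY = −(0.201795)(-341.4) + (0.979428)(-254.2) = -180.08 m.
1° of latitude spans 111300 m; at latitude φ, 1° of longitude spans that × cos φ = 110285.1 m, so Δλ = -180.08 / 110285.1 × 3600 = -5.878″.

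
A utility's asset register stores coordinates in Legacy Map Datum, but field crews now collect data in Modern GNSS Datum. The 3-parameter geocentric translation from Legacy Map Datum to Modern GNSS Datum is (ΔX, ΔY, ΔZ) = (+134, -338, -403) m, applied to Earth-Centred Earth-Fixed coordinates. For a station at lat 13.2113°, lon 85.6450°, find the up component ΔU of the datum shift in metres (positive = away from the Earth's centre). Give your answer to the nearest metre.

ΔU = -410 m

The local up (radial) axis is (cos φ cos λ, cos φ sin λ, sin φ), giving ΔU = 9.906 − 328.104 − 92.103 = -410.30 m.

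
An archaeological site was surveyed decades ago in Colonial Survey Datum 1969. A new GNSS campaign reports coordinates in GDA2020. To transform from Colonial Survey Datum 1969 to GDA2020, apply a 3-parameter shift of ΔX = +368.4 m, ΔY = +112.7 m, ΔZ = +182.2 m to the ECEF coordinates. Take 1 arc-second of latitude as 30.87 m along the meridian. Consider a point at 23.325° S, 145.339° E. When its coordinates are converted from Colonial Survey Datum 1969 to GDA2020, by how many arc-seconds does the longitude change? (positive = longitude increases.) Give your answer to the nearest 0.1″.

sin φ = -0.395946, cos φ = 0.918274, sin λ = 0.568720, cos λ = -0.822531.
East component: ΔE = −sin λ·ΔX + cos λ·ΔY = −(0.568720)(368.4) + (-0.822531)(112.7) = -302.22 m.
1° of latitude spans 3600 × 30.87 = 111132 m; at latitude φ, 1° of longitude spans that × cos φ = 102049.6 m, so Δλ = -302.22 / 102049.6 × 3600 = -10.661″.

Δλ = -10.7″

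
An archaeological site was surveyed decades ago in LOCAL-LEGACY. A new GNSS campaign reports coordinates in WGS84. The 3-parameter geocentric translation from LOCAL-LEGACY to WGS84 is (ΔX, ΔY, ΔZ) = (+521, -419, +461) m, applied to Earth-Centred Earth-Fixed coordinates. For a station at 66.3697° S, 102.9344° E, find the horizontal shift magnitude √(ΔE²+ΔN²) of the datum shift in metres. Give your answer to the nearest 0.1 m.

509.0 m

The local east axis at (φ, λ) is (−sin λ, cos λ, 0), so ΔE = −sin(102.9344°)·521 + cos(102.9344°)·(-419) = -413.99 m.
The local north axis is (−sin φ cos λ, −sin φ sin λ, cos φ), giving ΔN = -106.840 − 374.127 + 184.784 = -296.18 m.
Horizontal magnitude = √(ΔE² + ΔN²) = √((-413.99)² + (-296.18)²) = 509.03 m.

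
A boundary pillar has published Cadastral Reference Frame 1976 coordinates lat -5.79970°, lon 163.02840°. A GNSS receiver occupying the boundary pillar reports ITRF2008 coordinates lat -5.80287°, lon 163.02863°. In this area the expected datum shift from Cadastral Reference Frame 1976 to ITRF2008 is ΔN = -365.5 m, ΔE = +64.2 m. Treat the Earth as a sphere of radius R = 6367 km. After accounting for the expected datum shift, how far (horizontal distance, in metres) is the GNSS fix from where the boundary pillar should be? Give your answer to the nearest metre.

Observed coordinate differences: Δφ = -0.00317°, Δλ = +0.00023°.
Converting to metres (1° lat = 111125 m, cos φ = 0.994881): observed ΔN = -352.3 m, observed ΔE = 25.4 m.
Subtracting the expected shift leaves a residual of -352.3 − (-365.5) = 13.2 m north and 25.4 − (64.2) = -38.8 m east.
Residual distance = √(13.2² + (-38.8)²) = 41.0 m.

41 m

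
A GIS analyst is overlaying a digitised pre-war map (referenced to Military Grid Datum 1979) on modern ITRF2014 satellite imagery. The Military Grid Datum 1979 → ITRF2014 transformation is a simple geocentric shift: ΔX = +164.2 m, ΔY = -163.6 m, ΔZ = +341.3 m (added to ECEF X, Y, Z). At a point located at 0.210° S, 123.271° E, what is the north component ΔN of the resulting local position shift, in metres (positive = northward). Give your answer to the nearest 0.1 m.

ΔN = 340.5 m

The local north axis is (−sin φ cos λ, −sin φ sin λ, cos φ), giving ΔN = -0.330 − 0.501 + 341.298 = 340.47 m.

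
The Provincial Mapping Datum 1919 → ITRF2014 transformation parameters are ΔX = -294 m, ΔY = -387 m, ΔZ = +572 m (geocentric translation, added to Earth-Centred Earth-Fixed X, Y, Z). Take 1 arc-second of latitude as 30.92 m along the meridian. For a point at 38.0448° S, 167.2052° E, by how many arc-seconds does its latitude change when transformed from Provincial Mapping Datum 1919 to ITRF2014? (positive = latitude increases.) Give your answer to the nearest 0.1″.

Δφ = 18.6″

sin φ = -0.616277, cos φ = 0.787529, sin λ = 0.221460, cos λ = -0.975169.
North component: ΔN = −sin φ cos λ·ΔX − sin φ sin λ·ΔY + cos φ·ΔZ = −(-0.616277)(-0.975169)(-294) − (-0.616277)(0.221460)(-387) + (0.787529)(572) = 574.34 m.
1° of latitude spans 3600 × 30.92 = 111312 m, so Δφ = 574.34 / 111312 × 3600 = 18.575″.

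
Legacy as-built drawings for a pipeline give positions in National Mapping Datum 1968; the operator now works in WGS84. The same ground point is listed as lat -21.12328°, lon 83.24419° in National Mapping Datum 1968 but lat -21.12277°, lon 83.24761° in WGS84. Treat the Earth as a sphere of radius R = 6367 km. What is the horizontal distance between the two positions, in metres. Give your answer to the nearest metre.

Δφ = -21.12277° − -21.12328° = +0.00051°; Δλ = 83.24761° − 83.24419° = +0.00342°.
1° along a meridian = πR/180 = 111125 m.
ΔN = Δφ × 111125 = 56.7 m; ΔE = Δλ × 111125 × cos(-21.12328°) = +0.00342 × 111125 × 0.932807 = 354.5 m.
Distance = √(ΔE² + ΔN²) = √(354.5² + 56.7²) = 359.0 m.

359 m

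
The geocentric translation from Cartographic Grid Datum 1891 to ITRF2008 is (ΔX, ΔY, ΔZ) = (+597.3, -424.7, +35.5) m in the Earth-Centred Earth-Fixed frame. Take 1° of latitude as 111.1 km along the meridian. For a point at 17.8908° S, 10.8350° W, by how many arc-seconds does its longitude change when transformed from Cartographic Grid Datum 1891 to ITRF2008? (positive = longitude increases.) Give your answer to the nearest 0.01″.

Δλ = -10.38″

sin φ = -0.307204, cos φ = 0.951644, sin λ = -0.187981, cos λ = 0.982173.
East component: ΔE = −sin λ·ΔX + cos λ·ΔY = −(-0.187981)(597.3) + (0.982173)(-424.7) = -304.85 m.
1° of latitude spans 111100 m; at latitude φ, 1° of longitude spans that × cos φ = 105727.6 m, so Δλ = -304.85 / 105727.6 × 3600 = -10.380″.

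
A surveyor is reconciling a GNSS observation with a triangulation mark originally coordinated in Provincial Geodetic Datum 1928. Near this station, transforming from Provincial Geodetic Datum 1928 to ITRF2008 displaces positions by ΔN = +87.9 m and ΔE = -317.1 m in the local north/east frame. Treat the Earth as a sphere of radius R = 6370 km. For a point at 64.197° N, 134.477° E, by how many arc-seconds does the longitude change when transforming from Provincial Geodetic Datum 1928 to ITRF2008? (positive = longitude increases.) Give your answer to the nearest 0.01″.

Δλ = -23.59″

At latitude 64.197°, cos φ = 0.435278.
One radian of longitude at latitude φ spans R cos φ, so Δλ = ΔE / (R cos φ) = -317.1 / (6370000 × 0.435278) = -1.1436e-04 rad = -23.589″.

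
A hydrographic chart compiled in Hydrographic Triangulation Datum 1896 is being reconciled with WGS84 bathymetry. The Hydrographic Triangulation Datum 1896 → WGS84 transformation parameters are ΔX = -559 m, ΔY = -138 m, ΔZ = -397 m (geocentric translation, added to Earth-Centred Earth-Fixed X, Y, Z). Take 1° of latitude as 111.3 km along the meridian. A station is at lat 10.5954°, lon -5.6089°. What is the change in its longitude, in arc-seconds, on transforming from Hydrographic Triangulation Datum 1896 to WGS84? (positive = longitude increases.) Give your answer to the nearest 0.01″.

sin φ = 0.183872, cos φ = 0.982950, sin λ = -0.097737, cos λ = 0.995212.
East component: ΔE = −sin λ·ΔX + cos λ·ΔY = −(-0.097737)(-559) + (0.995212)(-138) = -191.97 m.
1° of latitude spans 111300 m; at latitude φ, 1° of longitude spans that × cos φ = 109402.3 m, so Δλ = -191.97 / 109402.3 × 3600 = -6.317″.

Δλ = -6.32″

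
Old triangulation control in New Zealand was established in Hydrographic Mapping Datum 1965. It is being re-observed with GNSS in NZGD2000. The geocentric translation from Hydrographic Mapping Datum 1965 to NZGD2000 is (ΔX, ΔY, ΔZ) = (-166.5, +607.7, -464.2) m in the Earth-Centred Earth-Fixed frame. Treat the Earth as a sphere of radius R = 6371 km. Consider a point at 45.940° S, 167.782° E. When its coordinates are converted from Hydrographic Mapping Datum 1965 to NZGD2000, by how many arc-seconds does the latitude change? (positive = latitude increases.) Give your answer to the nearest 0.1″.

sin φ = -0.718612, cos φ = 0.695411, sin λ = 0.211632, cos λ = -0.977349.
North component: ΔN = −sin φ cos λ·ΔX − sin φ sin λ·ΔY + cos φ·ΔZ = −(-0.718612)(-0.977349)(-166.5) − (-0.718612)(0.211632)(607.7) + (0.695411)(-464.2) = -113.45 m.
1° of latitude spans πR/180 = 111195 m, so Δφ = -113.45 / 111195 × 3600 = -3.673″.

Δφ = -3.7″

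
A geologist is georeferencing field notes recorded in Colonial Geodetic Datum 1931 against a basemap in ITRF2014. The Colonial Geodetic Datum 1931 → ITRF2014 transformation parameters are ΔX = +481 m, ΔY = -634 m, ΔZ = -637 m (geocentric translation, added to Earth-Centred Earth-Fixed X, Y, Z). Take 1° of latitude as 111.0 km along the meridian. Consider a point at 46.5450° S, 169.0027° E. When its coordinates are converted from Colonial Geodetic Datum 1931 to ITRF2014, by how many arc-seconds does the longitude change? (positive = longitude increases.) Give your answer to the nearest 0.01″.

sin φ = -0.725915, cos φ = 0.687785, sin λ = 0.190763, cos λ = -0.981636.
East component: ΔE = −sin λ·ΔX + cos λ·ΔY = −(0.190763)(481) + (-0.981636)(-634) = 530.60 m.
1° of latitude spans 111000 m; at latitude φ, 1° of longitude spans that × cos φ = 76344.1 m, so Δλ = 530.60 / 76344.1 × 3600 = 25.020″.

Δλ = 25.02″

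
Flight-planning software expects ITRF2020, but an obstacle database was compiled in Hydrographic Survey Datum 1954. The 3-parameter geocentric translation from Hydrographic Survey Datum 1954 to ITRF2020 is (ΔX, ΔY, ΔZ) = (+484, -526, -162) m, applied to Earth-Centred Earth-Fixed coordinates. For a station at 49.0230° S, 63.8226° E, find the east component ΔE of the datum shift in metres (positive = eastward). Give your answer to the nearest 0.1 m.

The local east axis at (φ, λ) is (−sin λ, cos λ, 0), so ΔE = −sin(63.8226°)·484 + cos(63.8226°)·(-526) = -666.40 m.

ΔE = -666.4 m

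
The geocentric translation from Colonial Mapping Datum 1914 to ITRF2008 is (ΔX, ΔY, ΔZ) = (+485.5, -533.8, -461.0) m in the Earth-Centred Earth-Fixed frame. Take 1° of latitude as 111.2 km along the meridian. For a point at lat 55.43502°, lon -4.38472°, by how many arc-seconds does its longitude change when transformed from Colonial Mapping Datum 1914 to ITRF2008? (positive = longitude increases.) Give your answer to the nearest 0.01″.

Δλ = -28.25″

sin φ = 0.823483, cos φ = 0.567341, sin λ = -0.076453, cos λ = 0.997073.
East component: ΔE = −sin λ·ΔX + cos λ·ΔY = −(-0.076453)(485.5) + (0.997073)(-533.8) = -495.12 m.
1° of latitude spans 111200 m; at latitude φ, 1° of longitude spans that × cos φ = 63088.3 m, so Δλ = -495.12 / 63088.3 × 3600 = -28.253″.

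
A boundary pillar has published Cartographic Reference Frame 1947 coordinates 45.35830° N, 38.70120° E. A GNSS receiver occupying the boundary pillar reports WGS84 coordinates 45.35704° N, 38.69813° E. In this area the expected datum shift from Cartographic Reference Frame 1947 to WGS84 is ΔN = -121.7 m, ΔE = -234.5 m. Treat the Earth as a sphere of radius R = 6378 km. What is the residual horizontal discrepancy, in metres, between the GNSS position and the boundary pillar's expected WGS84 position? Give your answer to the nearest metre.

19 m

Observed coordinate differences: Δφ = -0.00126°, Δλ = -0.00307°.
Converting to metres (1° lat = 111317 m, cos φ = 0.702671): observed ΔN = -140.3 m, observed ΔE = -240.1 m.
Subtracting the expected shift leaves a residual of -140.3 − (-121.7) = -18.6 m north and -240.1 − (-234.5) = -5.6 m east.
Residual distance = √((-18.6)² + (-5.6)²) = 19.4 m.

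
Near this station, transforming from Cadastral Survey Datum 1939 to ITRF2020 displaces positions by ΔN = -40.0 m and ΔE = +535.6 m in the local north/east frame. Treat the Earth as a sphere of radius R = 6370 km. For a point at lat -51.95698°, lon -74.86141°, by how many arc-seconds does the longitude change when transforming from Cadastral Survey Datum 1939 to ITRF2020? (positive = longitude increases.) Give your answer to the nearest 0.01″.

Δλ = 28.14″

At latitude -51.95698°, cos φ = 0.616253.
One radian of longitude at latitude φ spans R cos φ, so Δλ = ΔE / (R cos φ) = 535.6 / (6370000 × 0.616253) = 1.3644e-04 rad = 28.143″.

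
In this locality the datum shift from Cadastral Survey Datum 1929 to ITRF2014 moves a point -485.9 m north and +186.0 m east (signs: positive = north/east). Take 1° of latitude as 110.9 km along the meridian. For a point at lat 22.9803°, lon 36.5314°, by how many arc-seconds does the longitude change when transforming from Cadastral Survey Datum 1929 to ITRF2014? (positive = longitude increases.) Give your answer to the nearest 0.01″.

At latitude 22.9803°, cos φ = 0.920639.
1° of longitude at this latitude = 110.9 × cos φ = 102.10 km, so Δλ = 186.0 / 102098.9 = 0.0018218° = 6.558″.

Δλ = 6.56″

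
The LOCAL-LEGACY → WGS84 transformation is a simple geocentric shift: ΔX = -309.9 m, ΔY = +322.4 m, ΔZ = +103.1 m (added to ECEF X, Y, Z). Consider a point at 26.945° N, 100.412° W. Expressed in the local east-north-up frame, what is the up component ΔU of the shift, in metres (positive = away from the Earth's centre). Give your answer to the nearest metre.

ΔU = -186 m

At φ = 26.945°, λ = -100.412°: sin φ = 0.453135, cos φ = 0.891442, sin λ = -0.983534, cos λ = -0.180725.
ΔU = cos φ cos λ·ΔX + cos φ sin λ·ΔY + sin φ·ΔZ = (0.891442)(-0.180725)(-309.9) + (0.891442)(-0.983534)(322.4) + (0.453135)(103.1) = -186.02 m.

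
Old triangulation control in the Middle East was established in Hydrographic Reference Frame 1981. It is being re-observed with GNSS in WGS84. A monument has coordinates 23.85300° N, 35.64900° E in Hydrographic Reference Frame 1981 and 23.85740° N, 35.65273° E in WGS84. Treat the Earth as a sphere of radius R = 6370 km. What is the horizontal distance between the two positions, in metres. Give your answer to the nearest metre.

619 m

Δφ = 23.85740° − 23.85300° = +0.00440°; Δλ = 35.65273° − 35.64900° = +0.00373°.
1° along a meridian = πR/180 = 111177 m.
ΔN = Δφ × 111177 = 489.2 m; ΔE = Δλ × 111177 × cos(23.85300°) = +0.00373 × 111177 × 0.914586 = 379.3 m.
Distance = √(ΔE² + ΔN²) = √(379.3² + 489.2²) = 619.0 m.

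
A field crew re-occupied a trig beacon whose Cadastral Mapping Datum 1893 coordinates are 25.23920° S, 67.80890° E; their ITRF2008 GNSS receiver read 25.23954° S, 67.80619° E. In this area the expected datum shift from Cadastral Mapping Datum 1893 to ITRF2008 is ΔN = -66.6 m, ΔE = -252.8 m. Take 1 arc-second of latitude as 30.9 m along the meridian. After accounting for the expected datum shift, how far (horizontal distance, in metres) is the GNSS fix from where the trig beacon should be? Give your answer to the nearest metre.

35 m

Observed coordinate differences: Δφ = -0.00034°, Δλ = -0.00271°.
Converting to metres (1° lat = 111240 m, cos φ = 0.904536): observed ΔN = -37.8 m, observed ΔE = -272.7 m.
Subtracting the expected shift leaves a residual of -37.8 − (-66.6) = 28.8 m north and -272.7 − (-252.8) = -19.9 m east.
Residual distance = √(28.8² + (-19.9)²) = 35.0 m.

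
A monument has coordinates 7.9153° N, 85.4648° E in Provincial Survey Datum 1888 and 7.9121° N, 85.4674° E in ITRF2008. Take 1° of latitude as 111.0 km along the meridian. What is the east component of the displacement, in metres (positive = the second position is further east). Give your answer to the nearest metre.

ΔE = 286 m

Δφ = 7.9121° − 7.9153° = -0.0032°; Δλ = 85.4674° − 85.4648° = +0.0026°.
ΔN = Δφ × 111000 = -355.2 m; ΔE = Δλ × 111000 × cos(7.9153°) = +0.0026 × 111000 × 0.990473 = 285.9 m.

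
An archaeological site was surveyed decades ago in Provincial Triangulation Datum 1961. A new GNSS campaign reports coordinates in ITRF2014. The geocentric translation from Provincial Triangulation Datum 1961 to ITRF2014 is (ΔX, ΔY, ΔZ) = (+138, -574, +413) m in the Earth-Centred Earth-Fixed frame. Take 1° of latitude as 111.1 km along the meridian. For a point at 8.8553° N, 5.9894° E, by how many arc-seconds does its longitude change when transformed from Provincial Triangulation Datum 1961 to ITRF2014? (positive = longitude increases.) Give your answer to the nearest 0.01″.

Δλ = -19.19″

sin φ = 0.153940, cos φ = 0.988080, sin λ = 0.104344, cos λ = 0.994541.
East component: ΔE = −sin λ·ΔX + cos λ·ΔY = −(0.104344)(138) + (0.994541)(-574) = -585.27 m.
1° of latitude spans 111100 m; at latitude φ, 1° of longitude spans that × cos φ = 109775.7 m, so Δλ = -585.27 / 109775.7 × 3600 = -19.193″.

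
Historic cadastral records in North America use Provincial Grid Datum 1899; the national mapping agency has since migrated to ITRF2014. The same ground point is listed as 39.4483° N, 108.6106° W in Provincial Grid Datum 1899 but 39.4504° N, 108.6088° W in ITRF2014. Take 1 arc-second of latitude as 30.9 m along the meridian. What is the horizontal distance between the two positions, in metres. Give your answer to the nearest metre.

Δφ = 39.4504° − 39.4483° = +0.0021°; Δλ = -108.6088° − -108.6106° = +0.0018°.
1° of latitude = 3600 × 30.90 = 111240 m.
ΔN = Δφ × 111240 = 233.6 m; ΔE = Δλ × 111240 × cos(39.4483°) = +0.0018 × 111240 × 0.772198 = 154.6 m.
Distance = √(ΔE² + ΔN²) = √(154.6² + 233.6²) = 280.1 m.

280 m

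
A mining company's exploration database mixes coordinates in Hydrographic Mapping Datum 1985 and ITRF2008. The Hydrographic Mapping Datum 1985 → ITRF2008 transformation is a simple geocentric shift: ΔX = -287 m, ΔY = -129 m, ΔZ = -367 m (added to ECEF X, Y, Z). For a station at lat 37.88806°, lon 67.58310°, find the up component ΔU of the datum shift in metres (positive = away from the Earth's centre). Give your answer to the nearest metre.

The local up (radial) axis is (cos φ cos λ, cos φ sin λ, sin φ), giving ΔU = -86.376 − 94.115 − 225.382 = -405.87 m.

ΔU = -406 m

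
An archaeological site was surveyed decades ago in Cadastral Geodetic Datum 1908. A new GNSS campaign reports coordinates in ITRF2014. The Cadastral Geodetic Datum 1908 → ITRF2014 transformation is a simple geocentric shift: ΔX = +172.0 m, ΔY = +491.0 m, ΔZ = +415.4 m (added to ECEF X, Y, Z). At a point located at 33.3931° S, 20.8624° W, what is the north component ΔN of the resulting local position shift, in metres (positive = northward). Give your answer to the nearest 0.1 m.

ΔN = 339.0 m

At φ = -33.3931°, λ = -20.8624°: sin φ = -0.550380, cos φ = 0.834914, sin λ = -0.356125, cos λ = 0.934438.
ΔN = −sin φ cos λ·ΔX − sin φ sin λ·ΔY + cos φ·ΔZ = −(-0.550380)(0.934438)(172.0) − (-0.550380)(-0.356125)(491.0) + (0.834914)(415.4) = 339.04 m.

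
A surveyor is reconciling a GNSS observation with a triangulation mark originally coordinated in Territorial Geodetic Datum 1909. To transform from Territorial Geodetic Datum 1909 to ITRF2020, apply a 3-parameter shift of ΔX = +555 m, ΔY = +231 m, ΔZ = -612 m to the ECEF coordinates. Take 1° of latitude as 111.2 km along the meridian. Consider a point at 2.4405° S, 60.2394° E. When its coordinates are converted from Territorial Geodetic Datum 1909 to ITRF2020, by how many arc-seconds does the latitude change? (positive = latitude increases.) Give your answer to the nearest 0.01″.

sin φ = -0.042582, cos φ = 0.999093, sin λ = 0.868107, cos λ = 0.496377.
North component: ΔN = −sin φ cos λ·ΔX − sin φ sin λ·ΔY + cos φ·ΔZ = −(-0.042582)(0.496377)(555) − (-0.042582)(0.868107)(231) + (0.999093)(-612) = -591.17 m.
1° of latitude spans 111200 m, so Δφ = -591.17 / 111200 × 3600 = -19.139″.

Δφ = -19.14″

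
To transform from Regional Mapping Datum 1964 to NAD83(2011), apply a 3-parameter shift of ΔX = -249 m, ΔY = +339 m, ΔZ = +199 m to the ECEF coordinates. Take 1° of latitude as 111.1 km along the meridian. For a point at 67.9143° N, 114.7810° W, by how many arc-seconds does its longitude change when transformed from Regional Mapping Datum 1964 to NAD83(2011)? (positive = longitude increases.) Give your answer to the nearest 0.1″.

Δλ = -31.7″

sin φ = 0.926623, cos φ = 0.375993, sin λ = -0.907917, cos λ = -0.419151.
East component: ΔE = −sin λ·ΔX + cos λ·ΔY = −(-0.907917)(-249) + (-0.419151)(339) = -368.16 m.
1° of latitude spans 111100 m; at latitude φ, 1° of longitude spans that × cos φ = 41772.8 m, so Δλ = -368.16 / 41772.8 × 3600 = -31.728″.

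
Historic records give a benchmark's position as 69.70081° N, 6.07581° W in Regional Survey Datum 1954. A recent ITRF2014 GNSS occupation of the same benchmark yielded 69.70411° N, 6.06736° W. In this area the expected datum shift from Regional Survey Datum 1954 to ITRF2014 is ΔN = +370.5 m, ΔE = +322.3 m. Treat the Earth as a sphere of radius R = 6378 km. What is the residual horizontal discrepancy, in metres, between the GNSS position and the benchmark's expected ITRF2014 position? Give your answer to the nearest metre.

Observed coordinate differences: Δφ = +0.00330°, Δλ = +0.00845°.
Converting to metres (1° lat = 111317 m, cos φ = 0.346922): observed ΔN = 367.3 m, observed ΔE = 326.3 m.
Subtracting the expected shift leaves a residual of 367.3 − (370.5) = -3.2 m north and 326.3 − (322.3) = 4.0 m east.
Residual distance = √((-3.2)² + 4.0²) = 5.1 m.

5 m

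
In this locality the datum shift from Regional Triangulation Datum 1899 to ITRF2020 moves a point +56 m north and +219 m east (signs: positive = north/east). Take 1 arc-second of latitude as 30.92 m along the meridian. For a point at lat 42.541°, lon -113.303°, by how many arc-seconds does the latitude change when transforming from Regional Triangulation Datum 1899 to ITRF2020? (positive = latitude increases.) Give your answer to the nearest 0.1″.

Δφ = 1.8″

1″ of latitude = 30.92 m, so Δφ = 56.0 / 30.92 = 1.811″.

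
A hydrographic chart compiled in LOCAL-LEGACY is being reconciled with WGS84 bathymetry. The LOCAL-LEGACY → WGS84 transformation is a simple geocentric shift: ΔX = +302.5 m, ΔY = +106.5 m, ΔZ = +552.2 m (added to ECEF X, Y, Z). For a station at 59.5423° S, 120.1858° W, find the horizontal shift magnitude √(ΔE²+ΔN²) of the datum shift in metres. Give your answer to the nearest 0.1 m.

The local east axis at (φ, λ) is (−sin λ, cos λ, 0), so ΔE = −sin(-120.1858°)·302.5 + cos(-120.1858°)·106.5 = 207.93 m.
The local north axis is (−sin φ cos λ, −sin φ sin λ, cos φ), giving ΔN = -131.110 − 79.355 + 279.911 = 69.45 m.
Horizontal magnitude = √(ΔE² + ΔN²) = √(207.93² + 69.45²) = 219.22 m.

219.2 m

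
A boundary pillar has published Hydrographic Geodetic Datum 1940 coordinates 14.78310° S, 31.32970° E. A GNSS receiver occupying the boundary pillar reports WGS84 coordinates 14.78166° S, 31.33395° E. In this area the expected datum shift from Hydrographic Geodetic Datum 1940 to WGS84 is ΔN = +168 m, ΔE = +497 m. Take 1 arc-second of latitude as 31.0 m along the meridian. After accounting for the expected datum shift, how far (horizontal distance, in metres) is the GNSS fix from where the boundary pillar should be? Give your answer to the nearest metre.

Observed coordinate differences: Δφ = +0.00144°, Δλ = +0.00425°.
Converting to metres (1° lat = 111600 m, cos φ = 0.966899): observed ΔN = 160.7 m, observed ΔE = 458.6 m.
Subtracting the expected shift leaves a residual of 160.7 − (168) = -7.3 m north and 458.6 − (497) = -38.4 m east.
Residual distance = √((-7.3)² + (-38.4)²) = 39.1 m.

39 m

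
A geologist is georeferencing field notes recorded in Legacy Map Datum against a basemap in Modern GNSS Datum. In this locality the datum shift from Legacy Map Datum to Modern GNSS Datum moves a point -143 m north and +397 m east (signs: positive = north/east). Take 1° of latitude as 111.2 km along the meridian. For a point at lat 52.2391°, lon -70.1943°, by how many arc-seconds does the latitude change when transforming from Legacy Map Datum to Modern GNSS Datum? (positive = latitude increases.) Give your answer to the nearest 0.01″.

1° of latitude = 111.2 km, so Δφ = -143.0 / 111200 = -0.0012860° = -4.629″.

Δφ = -4.63″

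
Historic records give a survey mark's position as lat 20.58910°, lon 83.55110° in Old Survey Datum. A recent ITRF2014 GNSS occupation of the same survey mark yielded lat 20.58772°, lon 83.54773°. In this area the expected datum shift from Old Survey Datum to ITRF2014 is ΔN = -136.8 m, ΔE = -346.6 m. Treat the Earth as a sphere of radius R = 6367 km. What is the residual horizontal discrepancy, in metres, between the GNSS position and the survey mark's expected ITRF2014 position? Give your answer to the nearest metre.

17 m

Observed coordinate differences: Δφ = -0.00138°, Δλ = -0.00337°.
Converting to metres (1° lat = 111125 m, cos φ = 0.936126): observed ΔN = -153.4 m, observed ΔE = -350.6 m.
Subtracting the expected shift leaves a residual of -153.4 − (-136.8) = -16.6 m north and -350.6 − (-346.6) = -4.0 m east.
Residual distance = √((-16.6)² + (-4.0)²) = 17.0 m.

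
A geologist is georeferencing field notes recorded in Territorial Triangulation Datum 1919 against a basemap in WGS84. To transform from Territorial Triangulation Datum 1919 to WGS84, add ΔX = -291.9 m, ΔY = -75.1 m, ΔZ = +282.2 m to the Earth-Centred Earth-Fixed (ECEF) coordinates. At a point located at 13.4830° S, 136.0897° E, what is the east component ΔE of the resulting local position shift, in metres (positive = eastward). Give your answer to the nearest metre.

At φ = -13.4830°, λ = 136.0897°: sin φ = -0.233157, cos φ = 0.972439, sin λ = 0.693531, cos λ = -0.720426.
ΔE = −sin λ·ΔX + cos λ·ΔY = −(0.693531)·(-291.9) + (-0.720426)·(-75.1) = 256.55 m.

ΔE = 257 m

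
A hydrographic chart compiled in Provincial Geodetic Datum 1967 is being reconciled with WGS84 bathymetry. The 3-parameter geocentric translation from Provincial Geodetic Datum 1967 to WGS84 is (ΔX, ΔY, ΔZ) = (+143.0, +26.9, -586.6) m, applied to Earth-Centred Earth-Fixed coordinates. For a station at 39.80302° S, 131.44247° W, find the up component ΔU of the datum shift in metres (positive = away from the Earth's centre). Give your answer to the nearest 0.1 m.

At φ = -39.80302°, λ = -131.44247°: sin φ = -0.640150, cos φ = 0.768250, sin λ = -0.749621, cos λ = -0.661868.
ΔU = cos φ cos λ·ΔX + cos φ sin λ·ΔY + sin φ·ΔZ = (0.768250)(-0.661868)(143.0) + (0.768250)(-0.749621)(26.9) + (-0.640150)(-586.6) = 287.31 m.

ΔU = 287.3 m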